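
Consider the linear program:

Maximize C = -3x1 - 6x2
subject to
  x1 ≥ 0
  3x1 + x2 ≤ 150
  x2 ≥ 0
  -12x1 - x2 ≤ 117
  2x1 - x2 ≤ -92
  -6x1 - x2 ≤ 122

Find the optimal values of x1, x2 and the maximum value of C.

x1 = 0, x2 = 92, maximum C = -552

Feasible corners and C = -3x1 - 6x2:
  (0, 150) → C = -900
  (0, 92) → C = -552
  (58/5, 576/5) → C = -726

The optimum lies where x1 = 0 and 2x1 - x2 = -92.
Solving simultaneously gives x1 = 0, x2 = 92.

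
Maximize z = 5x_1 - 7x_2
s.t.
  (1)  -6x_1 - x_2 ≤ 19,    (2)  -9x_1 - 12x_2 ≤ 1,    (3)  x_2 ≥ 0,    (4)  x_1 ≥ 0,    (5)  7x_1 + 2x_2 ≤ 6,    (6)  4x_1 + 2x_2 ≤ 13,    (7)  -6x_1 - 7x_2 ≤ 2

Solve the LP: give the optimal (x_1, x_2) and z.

x_1 = 6/7, x_2 = 0, maximum z = 30/7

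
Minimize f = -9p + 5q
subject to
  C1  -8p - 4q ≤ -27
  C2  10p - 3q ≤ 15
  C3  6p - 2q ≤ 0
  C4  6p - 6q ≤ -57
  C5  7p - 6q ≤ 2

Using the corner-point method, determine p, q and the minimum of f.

p = 19/4, q = 57/4, minimum f = 57/2

Corner points and f = -9p + 5q:
  (-11/12, 103/12) → f = 307/6
  (15, 45) → f = 90
  (19/4, 57/4) → f = 57/2
The feasible region is unbounded (it extends along (3, 10), (-1, 2)), but f strictly increases along every unbounded feasible direction, so there is no improving ray and the minimum is attained at a vertex.

At the optimal vertex, 6p - 2q = 0 and 6p - 6q = -57.
Solving simultaneously gives p = 19/4, q = 57/4.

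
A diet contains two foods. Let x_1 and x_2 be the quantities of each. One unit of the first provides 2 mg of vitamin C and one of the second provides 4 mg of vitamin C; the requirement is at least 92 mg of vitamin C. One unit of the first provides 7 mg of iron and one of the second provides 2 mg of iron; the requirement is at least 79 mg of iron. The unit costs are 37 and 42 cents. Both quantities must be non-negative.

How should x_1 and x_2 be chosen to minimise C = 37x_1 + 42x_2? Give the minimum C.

Feasible corners and C = 37x_1 + 42x_2:
  (0, 79/2) → C = 1659
  (46, 0) → C = 1702
  (11/2, 81/4) → C = 1054
The feasible region is unbounded (it extends along (0, 1), (1, 0)), but C strictly increases along every unbounded feasible direction, so there is no improving ray and the minimum is attained at a vertex.

x_1 = 11/2, x_2 = 81/4, minimum C = 1054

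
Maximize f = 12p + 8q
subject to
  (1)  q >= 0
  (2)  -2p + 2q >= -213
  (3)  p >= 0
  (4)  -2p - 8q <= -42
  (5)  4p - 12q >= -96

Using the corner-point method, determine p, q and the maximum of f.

Corner points and f = 12p + 8q:
  (213/2, 0) → f = 1278
  (21, 0) → f = 252
  (687/4, 261/4) → f = 2583
  (0, 21/4) → f = 42
  (0, 8) → f = 64

p = 687/4, q = 261/4, maximum f = 2583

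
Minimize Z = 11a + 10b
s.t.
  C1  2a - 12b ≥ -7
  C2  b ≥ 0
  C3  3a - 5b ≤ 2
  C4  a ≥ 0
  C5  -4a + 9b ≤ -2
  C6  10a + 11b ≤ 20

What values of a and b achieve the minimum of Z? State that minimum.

a = 1/2, b = 0, minimum Z = 11/2

Corner points and Z = 11a + 10b:
  (2/3, 0) → Z = 22/3
  (1/2, 0) → Z = 11/2
  (8/7, 2/7) → Z = 108/7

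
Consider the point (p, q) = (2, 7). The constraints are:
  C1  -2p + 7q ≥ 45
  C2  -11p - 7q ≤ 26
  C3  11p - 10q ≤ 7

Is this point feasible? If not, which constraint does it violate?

feasible

C1: 45 ≥ 45 ✓
C2: -71 ≤ 26 ✓
C3: -48 ≤ 7 ✓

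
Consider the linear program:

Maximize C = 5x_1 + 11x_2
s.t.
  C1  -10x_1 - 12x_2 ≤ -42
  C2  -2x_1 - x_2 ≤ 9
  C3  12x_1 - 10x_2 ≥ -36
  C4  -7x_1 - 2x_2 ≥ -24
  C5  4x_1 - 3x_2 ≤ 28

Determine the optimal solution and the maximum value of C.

Feasible corners and C = 5x_1 + 11x_2:
  (-3/61, 216/61) → C = 2361/61
  (51/16, 27/32) → C = 807/32
  (84/47, 270/47) → C = 3390/47

At the optimal vertex, 12x_1 - 10x_2 = -36 and -7x_1 - 2x_2 = -24.
Solving simultaneously gives x_1 = 84/47, x_2 = 270/47.

x_1 = 84/47, x_2 = 270/47, maximum C = 3390/47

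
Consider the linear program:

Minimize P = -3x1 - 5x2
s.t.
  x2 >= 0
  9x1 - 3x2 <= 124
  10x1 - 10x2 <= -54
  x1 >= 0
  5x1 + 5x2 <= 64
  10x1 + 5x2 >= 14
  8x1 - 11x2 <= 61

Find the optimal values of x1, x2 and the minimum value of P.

x1 = 0, x2 = 64/5, minimum P = -64

Corner points and P = -3x1 - 5x2:
  (0, 27/5) → P = -27
  (37/10, 91/10) → P = -283/5
  (0, 64/5) → P = -64

The binding constraints are x1 = 0 and 5x1 + 5x2 = 64.
Solving simultaneously gives x1 = 0, x2 = 64/5.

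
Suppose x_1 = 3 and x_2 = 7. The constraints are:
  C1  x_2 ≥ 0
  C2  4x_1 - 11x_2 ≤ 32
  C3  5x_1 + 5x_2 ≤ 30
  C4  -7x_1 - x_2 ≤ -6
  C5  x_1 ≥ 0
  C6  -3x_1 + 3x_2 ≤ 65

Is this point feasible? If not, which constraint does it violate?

Constraint C3: 5x_1 + 5x_2 = 50, which is not ≤ 30. All other constraints are satisfied.

not feasible — violates C3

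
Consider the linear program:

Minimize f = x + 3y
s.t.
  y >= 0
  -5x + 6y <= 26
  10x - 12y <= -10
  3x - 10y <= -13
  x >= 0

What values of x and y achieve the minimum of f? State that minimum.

Vertices and f = x + 3y:
  (0, 13/3) → f = 13
  (7/8, 25/16) → f = 89/16
  (0, 13/10) → f = 39/10
The feasible region is unbounded (it extends along (6, 5)), but f strictly increases along every unbounded feasible direction, so there is no improving ray and the minimum is attained at a vertex.

The optimum lies where 3x - 10y = -13 and x = 0.
Solving simultaneously gives x = 0, y = 13/10.

x = 0, y = 13/10, minimum f = 39/10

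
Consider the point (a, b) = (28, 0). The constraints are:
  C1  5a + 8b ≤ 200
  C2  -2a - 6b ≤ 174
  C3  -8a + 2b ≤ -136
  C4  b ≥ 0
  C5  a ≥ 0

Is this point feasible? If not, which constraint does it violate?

C1: 140 ≤ 200 ✓
C2: -56 ≤ 174 ✓
C3: -224 ≤ -136 ✓
C4: 0 ≥ 0 ✓
C5: 28 ≥ 0 ✓

feasible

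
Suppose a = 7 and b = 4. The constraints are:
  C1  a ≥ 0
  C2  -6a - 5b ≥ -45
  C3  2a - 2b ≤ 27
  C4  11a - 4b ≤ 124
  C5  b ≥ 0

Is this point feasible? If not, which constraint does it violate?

Constraint C2: -6a - 5b = -62, which is not ≥ -45. All other constraints are satisfied.

not feasible — violates C2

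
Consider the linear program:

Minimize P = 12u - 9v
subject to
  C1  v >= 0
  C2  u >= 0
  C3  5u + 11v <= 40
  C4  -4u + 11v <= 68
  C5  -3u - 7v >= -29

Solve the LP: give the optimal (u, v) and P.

At the optimal vertex, u = 0 and 5u + 11v = 40.
Solving simultaneously gives u = 0, v = 40/11.

u = 0, v = 40/11, minimum P = -360/11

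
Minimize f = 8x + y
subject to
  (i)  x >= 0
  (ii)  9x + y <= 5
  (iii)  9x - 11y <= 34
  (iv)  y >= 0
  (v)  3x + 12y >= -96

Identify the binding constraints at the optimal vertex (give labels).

Extreme points and f = 8x + y:
  (0, 5) → f = 5
  (0, 0) → f = 0
  (5/9, 0) → f = 40/9

The minimum is at (0, 0). Substituting into each constraint, equality holds for (i) and (iv); the remaining constraints have slack.

(i) and (iv)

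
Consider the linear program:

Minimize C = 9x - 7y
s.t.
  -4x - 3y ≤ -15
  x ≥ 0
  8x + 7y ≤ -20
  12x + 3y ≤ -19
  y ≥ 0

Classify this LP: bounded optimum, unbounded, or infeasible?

infeasible

The boundaries 12x + 3y = -19 and y = 0 meet at (-19/12, 0), but that point violates -4x - 3y ≤ -15. Every candidate vertex is excluded by some other constraint, so the feasible region is empty.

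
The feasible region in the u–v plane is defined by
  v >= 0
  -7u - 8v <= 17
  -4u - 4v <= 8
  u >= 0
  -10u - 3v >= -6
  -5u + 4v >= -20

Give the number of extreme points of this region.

3

Of the 15 pairwise boundary intersections, those satisfying every inequality are:
  (0, 0)
  (3/5, 0)
  (0, 2)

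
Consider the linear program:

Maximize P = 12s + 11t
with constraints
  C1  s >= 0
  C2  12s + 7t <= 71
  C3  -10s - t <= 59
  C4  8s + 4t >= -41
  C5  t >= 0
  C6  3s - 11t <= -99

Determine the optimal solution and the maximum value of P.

Corner points and P = 12s + 11t:
  (0, 71/7) → P = 781/7
  (0, 9) → P = 99
  (88/153, 467/51) → P = 5489/51

s = 0, t = 71/7, maximum P = 781/7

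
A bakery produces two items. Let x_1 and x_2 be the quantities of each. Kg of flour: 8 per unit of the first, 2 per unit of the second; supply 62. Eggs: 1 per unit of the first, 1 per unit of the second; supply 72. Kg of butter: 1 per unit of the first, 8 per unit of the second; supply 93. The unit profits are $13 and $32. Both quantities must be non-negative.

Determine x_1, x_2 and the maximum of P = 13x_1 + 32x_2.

x_1 = 5, x_2 = 11, maximum P = 417

Vertices and P = 13x_1 + 32x_2:
  (0, 0) → P = 0
  (0, 93/8) → P = 372
  (31/4, 0) → P = 403/4
  (5, 11) → P = 417

The optimum lies where 8x_1 + 2x_2 = 62 and x_1 + 8x_2 = 93.
Solving simultaneously gives x_1 = 5, x_2 = 11.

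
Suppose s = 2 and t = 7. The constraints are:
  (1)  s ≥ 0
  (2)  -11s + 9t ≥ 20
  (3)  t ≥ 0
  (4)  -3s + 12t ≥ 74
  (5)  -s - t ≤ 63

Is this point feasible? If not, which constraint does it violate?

feasible

(1): 2 ≥ 0 ✓
(2): 41 ≥ 20 ✓
(3): 7 ≥ 0 ✓
(4): 78 ≥ 74 ✓
(5): -9 ≤ 63 ✓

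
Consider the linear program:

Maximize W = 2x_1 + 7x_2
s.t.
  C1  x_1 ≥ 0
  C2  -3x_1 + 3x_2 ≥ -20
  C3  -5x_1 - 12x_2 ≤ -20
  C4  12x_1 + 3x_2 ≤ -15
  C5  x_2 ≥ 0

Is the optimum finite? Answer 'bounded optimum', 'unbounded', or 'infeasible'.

infeasible

The boundaries x_1 = 0 and -5x_1 - 12x_2 = -20 meet at (0, 5/3), but that point violates 12x_1 + 3x_2 ≤ -15. Every candidate vertex is excluded by some other constraint, so the feasible region is empty.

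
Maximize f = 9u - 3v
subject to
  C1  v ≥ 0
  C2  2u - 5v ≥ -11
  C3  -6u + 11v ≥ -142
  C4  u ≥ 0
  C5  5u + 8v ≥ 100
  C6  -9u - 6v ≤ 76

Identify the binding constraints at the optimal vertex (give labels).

C2 and C3

Extreme points and f = 9u - 3v:
  (71/3, 0) → f = 213
  (20, 0) → f = 180
  (831/8, 175/4) → f = 6429/8
  (412/41, 255/41) → f = 2943/41

The maximum is at (831/8, 175/4). Substituting into each constraint, equality holds for C2 and C3; the remaining constraints have slack.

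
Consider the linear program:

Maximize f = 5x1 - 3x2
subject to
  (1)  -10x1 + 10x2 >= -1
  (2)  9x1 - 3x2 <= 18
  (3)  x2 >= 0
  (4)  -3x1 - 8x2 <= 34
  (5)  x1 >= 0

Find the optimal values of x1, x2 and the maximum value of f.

x1 = 59/20, x2 = 57/20, maximum f = 31/5

Vertices and f = 5x1 - 3x2:
  (59/20, 57/20) → f = 31/5
  (1/10, 0) → f = 1/2
  (0, 0) → f = 0
The feasible region is unbounded (it extends along (0, 1), (1, 3)), but f strictly decreases along every unbounded feasible direction, so there is no improving ray and the maximum is attained at a vertex.

The optimum lies where -10x1 + 10x2 = -1 and 9x1 - 3x2 = 18.
Solving simultaneously gives x1 = 59/20, x2 = 57/20.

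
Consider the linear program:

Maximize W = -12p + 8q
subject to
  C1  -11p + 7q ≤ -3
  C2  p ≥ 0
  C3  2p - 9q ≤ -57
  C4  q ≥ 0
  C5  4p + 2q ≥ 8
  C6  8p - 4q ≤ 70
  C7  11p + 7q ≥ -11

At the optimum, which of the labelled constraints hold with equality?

Extreme points and W = -12p + 8q:
  (426/85, 633/85) → W = -48/85
  (239/6, 373/6) → W = 58/3
  (429/32, 149/16) → W = -691/8

The maximum is at (239/6, 373/6). Substituting into each constraint, equality holds for C1 and C6; the remaining constraints have slack.

C1 and C6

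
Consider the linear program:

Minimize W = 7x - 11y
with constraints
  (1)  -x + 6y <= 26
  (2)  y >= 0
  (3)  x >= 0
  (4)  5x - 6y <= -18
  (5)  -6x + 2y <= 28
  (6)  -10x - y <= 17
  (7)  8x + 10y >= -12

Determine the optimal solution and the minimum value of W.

x = 0, y = 13/3, minimum W = -143/3

Vertices and W = 7x - 11y:
  (0, 13/3) → W = -143/3
  (2, 14/3) → W = -112/3
  (0, 3) → W = -33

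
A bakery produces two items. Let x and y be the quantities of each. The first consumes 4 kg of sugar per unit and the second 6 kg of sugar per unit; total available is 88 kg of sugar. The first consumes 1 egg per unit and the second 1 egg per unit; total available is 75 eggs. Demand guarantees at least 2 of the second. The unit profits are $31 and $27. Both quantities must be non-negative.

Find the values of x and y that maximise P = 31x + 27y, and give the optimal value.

x = 19, y = 2, maximum P = 643

Corner points and P = 31x + 27y:
  (0, 44/3) → P = 396
  (0, 2) → P = 54
  (19, 2) → P = 643

At the optimal vertex, 4x + 6y = 88 and y = 2.
Solving simultaneously gives x = 19, y = 2.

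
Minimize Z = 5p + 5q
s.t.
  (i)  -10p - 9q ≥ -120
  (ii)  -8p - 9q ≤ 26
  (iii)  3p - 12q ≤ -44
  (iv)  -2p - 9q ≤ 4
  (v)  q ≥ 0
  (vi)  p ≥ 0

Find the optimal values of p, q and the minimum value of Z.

p = 0, q = 11/3, minimum Z = 55/3

Extreme points and Z = 5p + 5q:
  (348/49, 800/147) → Z = 9220/147
  (0, 40/3) → Z = 200/3
  (0, 11/3) → Z = 55/3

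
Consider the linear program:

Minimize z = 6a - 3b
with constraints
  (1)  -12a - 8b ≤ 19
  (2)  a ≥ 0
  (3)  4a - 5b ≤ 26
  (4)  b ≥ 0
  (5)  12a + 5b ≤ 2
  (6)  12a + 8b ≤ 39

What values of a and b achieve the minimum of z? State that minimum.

a = 0, b = 2/5, minimum z = -6/5

Feasible corners and z = 6a - 3b:
  (0, 0) → z = 0
  (0, 2/5) → z = -6/5
  (1/6, 0) → z = 1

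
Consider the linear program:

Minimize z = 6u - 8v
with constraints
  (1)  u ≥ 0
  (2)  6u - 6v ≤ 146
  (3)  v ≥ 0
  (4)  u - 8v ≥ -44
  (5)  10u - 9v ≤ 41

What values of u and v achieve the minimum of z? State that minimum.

u = 0, v = 11/2, minimum z = -44

Feasible corners and z = 6u - 8v:
  (0, 0) → z = 0
  (0, 11/2) → z = -44
  (41/10, 0) → z = 123/5
  (724/71, 481/71) → z = 496/71

The binding constraints are u = 0 and u - 8v = -44.
Solving simultaneously gives u = 0, v = 11/2.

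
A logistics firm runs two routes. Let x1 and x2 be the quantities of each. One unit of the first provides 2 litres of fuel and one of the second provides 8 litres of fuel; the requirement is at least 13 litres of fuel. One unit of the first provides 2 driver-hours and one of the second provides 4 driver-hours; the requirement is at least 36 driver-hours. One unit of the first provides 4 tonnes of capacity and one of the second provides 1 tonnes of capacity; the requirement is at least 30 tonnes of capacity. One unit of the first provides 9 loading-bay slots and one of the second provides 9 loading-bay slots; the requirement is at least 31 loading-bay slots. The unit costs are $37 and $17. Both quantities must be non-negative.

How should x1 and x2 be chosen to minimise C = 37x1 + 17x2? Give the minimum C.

Extreme points and C = 37x1 + 17x2:
  (0, 30) → C = 510
  (18, 0) → C = 666
  (6, 6) → C = 324
The feasible region is unbounded (it extends along (0, 1), (1, 0)), but C strictly increases along every unbounded feasible direction, so there is no improving ray and the minimum is attained at a vertex.

x1 = 6, x2 = 6, minimum C = 324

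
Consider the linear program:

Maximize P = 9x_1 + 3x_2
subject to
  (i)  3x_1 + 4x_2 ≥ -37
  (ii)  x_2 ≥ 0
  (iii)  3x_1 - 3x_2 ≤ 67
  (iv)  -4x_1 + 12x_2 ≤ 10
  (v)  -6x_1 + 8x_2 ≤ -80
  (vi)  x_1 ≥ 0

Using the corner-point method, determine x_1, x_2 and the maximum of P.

Feasible corners and P = 9x_1 + 3x_2:
  (67/3, 0) → P = 201
  (40/3, 0) → P = 120
  (139/4, 149/12) → P = 350
  (26, 19/2) → P = 525/2

The binding constraints are 3x_1 - 3x_2 = 67 and -4x_1 + 12x_2 = 10.
Solving simultaneously gives x_1 = 139/4, x_2 = 149/12.

x_1 = 139/4, x_2 = 149/12, maximum P = 350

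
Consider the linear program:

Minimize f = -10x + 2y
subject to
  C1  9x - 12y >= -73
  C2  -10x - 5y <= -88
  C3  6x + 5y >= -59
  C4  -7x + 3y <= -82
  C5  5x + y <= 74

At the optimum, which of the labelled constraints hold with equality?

C2 and C5

Vertices and f = -10x + 2y:
  (674/65, -204/65) → f = -7148/65
  (94/5, -20) → f = -228
  (152/11, 54/11) → f = -1412/11

The minimum is at (94/5, -20). Substituting into each constraint, equality holds for C2 and C5; the remaining constraints have slack.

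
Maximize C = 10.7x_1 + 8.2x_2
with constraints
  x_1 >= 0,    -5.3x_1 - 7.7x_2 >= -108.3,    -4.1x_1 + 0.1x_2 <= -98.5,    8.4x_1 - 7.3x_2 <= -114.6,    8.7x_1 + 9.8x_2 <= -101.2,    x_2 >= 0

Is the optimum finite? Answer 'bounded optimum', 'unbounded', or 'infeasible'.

The boundaries 8.7x_1 + 9.8x_2 = -101.2 and x_2 = 0 meet at (-1012/87, 0), but that point violates x_1 ≥ 0. Every candidate vertex is excluded by some other constraint, so the feasible region is empty.

infeasible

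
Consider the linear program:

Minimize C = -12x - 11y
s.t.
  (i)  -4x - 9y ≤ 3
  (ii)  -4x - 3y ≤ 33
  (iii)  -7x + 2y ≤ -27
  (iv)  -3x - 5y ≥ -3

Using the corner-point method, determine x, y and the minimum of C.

x = 6, y = -3, minimum C = -39

Corner points and C = -12x - 11y:
  (237/71, -129/71) → C = -1425/71
  (6, -3) → C = -39
  (141/41, -60/41) → C = -1032/41

At the optimal vertex, -4x - 9y = 3 and -3x - 5y = -3.
Solving simultaneously gives x = 6, y = -3.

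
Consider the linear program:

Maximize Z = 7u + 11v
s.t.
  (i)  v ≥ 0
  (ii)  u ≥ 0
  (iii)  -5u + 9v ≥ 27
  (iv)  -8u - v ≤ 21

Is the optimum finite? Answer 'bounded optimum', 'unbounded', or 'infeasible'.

unbounded

From the feasible point (0, 3), moving in the direction (0, 1) keeps every constraint satisfied while Z increases without bound.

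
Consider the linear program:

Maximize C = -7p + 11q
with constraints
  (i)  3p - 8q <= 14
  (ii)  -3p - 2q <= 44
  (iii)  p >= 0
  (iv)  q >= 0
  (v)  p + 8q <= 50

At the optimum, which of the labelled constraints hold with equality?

(iii) and (v)

Vertices and C = -7p + 11q:
  (14/3, 0) → C = -98/3
  (16, 17/4) → C = -261/4
  (0, 0) → C = 0
  (0, 25/4) → C = 275/4

The maximum is at (0, 25/4). Substituting into each constraint, equality holds for (iii) and (v); the remaining constraints have slack.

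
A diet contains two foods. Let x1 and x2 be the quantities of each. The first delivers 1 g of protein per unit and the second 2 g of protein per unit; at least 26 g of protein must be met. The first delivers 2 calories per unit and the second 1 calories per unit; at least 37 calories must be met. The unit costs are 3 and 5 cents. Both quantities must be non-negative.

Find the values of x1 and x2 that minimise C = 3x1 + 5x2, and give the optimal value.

x1 = 16, x2 = 5, minimum C = 73

Extreme points and C = 3x1 + 5x2:
  (0, 37) → C = 185
  (26, 0) → C = 78
  (16, 5) → C = 73
The feasible region is unbounded (it extends along (0, 1), (1, 0)), but C strictly increases along every unbounded feasible direction, so there is no improving ray and the minimum is attained at a vertex.

At the optimal vertex, x1 + 2x2 = 26 and 2x1 + x2 = 37.
Solving simultaneously gives x1 = 16, x2 = 5.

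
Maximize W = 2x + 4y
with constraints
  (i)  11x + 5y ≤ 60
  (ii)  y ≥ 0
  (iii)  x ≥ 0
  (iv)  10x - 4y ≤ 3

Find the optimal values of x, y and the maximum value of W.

x = 0, y = 12, maximum W = 48

Corner points and W = 2x + 4y:
  (0, 12) → W = 48
  (255/94, 567/94) → W = 1389/47
  (0, 0) → W = 0
  (3/10, 0) → W = 3/5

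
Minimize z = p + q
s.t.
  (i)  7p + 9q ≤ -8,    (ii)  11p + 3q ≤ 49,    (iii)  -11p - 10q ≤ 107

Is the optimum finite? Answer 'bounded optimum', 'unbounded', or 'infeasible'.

Vertices and z = p + q:
  (155/26, -431/78) → z = 17/39
  (-883/29, 661/29) → z = -222/29
  (811/77, -156/7) → z = -905/77
The feasible region has finitely many vertices and no improving ray; the minimum is -905/77 at (811/77, -156/7).

bounded optimum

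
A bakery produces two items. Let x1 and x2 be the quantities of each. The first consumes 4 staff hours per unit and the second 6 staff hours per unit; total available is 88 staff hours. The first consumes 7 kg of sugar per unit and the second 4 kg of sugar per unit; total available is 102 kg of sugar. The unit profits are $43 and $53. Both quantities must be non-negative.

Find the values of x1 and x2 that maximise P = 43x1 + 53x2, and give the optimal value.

Vertices and P = 43x1 + 53x2:
  (0, 0) → P = 0
  (0, 44/3) → P = 2332/3
  (102/7, 0) → P = 4386/7
  (10, 8) → P = 854

x1 = 10, x2 = 8, maximum P = 854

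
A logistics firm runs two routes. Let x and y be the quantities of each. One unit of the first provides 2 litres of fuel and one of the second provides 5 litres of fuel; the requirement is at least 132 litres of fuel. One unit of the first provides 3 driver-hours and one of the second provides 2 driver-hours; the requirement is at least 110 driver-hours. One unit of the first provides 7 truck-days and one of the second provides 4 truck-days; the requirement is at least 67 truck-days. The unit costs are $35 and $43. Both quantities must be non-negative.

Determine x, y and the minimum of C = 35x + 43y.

Vertices and C = 35x + 43y:
  (0, 55) → C = 2365
  (66, 0) → C = 2310
  (26, 16) → C = 1598
The feasible region is unbounded (it extends along (0, 1), (1, 0)), but C strictly increases along every unbounded feasible direction, so there is no improving ray and the minimum is attained at a vertex.

x = 26, y = 16, minimum C = 1598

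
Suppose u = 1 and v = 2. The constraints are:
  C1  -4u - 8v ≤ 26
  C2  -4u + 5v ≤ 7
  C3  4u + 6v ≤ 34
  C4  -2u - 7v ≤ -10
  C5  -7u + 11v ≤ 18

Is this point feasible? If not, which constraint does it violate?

C1: -20 ≤ 26 ✓
C2: 6 ≤ 7 ✓
C3: 16 ≤ 34 ✓
C4: -16 ≤ -10 ✓
C5: 15 ≤ 18 ✓

feasible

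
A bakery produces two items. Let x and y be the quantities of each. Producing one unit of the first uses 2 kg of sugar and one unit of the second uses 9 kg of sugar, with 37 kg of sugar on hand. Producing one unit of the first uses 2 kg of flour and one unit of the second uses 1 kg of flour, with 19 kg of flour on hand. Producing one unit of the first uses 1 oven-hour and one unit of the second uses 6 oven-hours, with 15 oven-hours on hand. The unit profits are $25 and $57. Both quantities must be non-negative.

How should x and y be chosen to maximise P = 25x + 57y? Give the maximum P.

Vertices and P = 25x + 57y:
  (0, 0) → P = 0
  (0, 5/2) → P = 285/2
  (19/2, 0) → P = 475/2
  (9, 1) → P = 282

The binding constraints are 2x + y = 19 and x + 6y = 15.
Solving simultaneously gives x = 9, y = 1.

x = 9, y = 1, maximum P = 282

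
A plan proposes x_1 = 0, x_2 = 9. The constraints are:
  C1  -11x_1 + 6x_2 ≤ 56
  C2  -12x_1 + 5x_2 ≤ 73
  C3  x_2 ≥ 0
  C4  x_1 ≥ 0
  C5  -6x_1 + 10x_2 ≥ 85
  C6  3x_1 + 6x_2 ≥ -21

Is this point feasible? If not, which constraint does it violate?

feasible

C1: 54 ≤ 56 ✓
C2: 45 ≤ 73 ✓
C3: 9 ≥ 0 ✓
C4: 0 ≥ 0 ✓
C5: 90 ≥ 85 ✓
C6: 54 ≥ -21 ✓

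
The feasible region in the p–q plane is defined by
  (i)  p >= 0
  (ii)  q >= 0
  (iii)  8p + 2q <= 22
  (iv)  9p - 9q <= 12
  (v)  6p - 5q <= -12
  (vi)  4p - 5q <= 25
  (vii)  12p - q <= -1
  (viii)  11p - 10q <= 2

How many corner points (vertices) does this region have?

The feasible vertices (each the meet of two boundaries and inside every other half-plane) are:
  (0, 11)
  (0, 12/5)
  (5/8, 17/2)
  (7/54, 23/9)

4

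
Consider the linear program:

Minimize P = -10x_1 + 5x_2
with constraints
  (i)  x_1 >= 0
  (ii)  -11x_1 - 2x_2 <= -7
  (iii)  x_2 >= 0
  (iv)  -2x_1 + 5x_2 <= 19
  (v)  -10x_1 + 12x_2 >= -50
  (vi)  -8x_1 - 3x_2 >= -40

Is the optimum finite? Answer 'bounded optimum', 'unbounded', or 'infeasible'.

Corner points and P = -10x_1 + 5x_2:
  (0, 7/2) → P = 35/2
  (0, 19/5) → P = 19
  (7/11, 0) → P = -70/11
  (5, 0) → P = -50
  (143/46, 116/23) → P = -135/23
The feasible region has finitely many vertices and no improving ray; the minimum is -50 at (5, 0).

bounded optimum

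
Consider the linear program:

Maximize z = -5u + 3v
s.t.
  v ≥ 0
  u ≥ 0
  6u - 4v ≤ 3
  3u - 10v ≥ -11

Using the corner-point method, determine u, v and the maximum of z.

Vertices and z = -5u + 3v:
  (0, 0) → z = 0
  (1/2, 0) → z = -5/2
  (0, 11/10) → z = 33/10
  (37/24, 25/16) → z = -145/48

The binding constraints are u = 0 and 3u - 10v = -11.
Solving simultaneously gives u = 0, v = 11/10.

u = 0, v = 11/10, maximum z = 33/10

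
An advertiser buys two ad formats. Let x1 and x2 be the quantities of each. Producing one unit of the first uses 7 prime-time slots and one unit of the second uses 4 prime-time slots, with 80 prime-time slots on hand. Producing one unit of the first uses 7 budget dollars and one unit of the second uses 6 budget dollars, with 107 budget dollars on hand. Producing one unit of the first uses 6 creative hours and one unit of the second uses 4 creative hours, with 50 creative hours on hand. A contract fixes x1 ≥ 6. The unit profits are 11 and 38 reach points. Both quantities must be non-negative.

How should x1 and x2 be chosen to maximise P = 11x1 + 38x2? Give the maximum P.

x1 = 6, x2 = 7/2, maximum P = 199

Extreme points and P = 11x1 + 38x2:
  (25/3, 0) → P = 275/3
  (6, 0) → P = 66
  (6, 7/2) → P = 199

The binding constraints are 6x1 + 4x2 = 50 and x1 = 6.
Solving simultaneously gives x1 = 6, x2 = 7/2.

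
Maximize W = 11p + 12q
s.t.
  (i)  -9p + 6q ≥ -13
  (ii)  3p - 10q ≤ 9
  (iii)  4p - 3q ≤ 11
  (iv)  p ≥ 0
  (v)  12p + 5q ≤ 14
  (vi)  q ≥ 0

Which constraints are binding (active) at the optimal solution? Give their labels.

(iv) and (v)

Extreme points and W = 11p + 12q:
  (0, 14/5) → W = 168/5
  (0, 0) → W = 0
  (7/6, 0) → W = 77/6

The maximum is at (0, 14/5). Substituting into each constraint, equality holds for (iv) and (v); the remaining constraints have slack.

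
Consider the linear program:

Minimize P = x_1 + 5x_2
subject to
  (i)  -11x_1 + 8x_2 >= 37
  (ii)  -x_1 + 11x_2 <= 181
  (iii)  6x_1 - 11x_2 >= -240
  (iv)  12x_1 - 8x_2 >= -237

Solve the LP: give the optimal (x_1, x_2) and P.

Vertices and P = x_1 + 5x_2:
  (1041/113, 1954/113) → P = 10811/113
  (-200, -2163/8) → P = -12415/8
  (-1159/124, 1935/124) → P = 2129/31

The optimum lies where -11x_1 + 8x_2 = 37 and 12x_1 - 8x_2 = -237.
Solving simultaneously gives x_1 = -200, x_2 = -2163/8.

x_1 = -200, x_2 = -2163/8, minimum P = -12415/8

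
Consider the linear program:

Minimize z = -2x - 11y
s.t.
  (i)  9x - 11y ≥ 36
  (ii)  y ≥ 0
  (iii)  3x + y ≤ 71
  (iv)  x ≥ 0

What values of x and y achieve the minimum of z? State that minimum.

The optimum lies where 9x - 11y = 36 and 3x + y = 71.
Solving simultaneously gives x = 817/42, y = 177/14.

x = 817/42, y = 177/14, minimum z = -7475/42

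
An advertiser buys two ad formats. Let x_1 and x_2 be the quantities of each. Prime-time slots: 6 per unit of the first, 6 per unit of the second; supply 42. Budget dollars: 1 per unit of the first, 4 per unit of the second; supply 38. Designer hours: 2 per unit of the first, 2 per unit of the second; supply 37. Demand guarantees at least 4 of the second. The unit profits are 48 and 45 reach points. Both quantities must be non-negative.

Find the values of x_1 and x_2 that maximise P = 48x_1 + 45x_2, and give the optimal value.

Vertices and P = 48x_1 + 45x_2:
  (0, 7) → P = 315
  (0, 4) → P = 180
  (3, 4) → P = 324

x_1 = 3, x_2 = 4, maximum P = 324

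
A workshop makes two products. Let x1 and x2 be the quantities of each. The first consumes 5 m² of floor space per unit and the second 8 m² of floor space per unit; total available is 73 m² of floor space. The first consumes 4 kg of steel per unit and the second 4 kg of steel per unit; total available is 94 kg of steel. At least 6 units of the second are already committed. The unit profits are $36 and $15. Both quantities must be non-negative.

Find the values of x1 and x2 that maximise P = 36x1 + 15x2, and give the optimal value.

Feasible corners and P = 36x1 + 15x2:
  (0, 73/8) → P = 1095/8
  (0, 6) → P = 90
  (5, 6) → P = 270

x1 = 5, x2 = 6, maximum P = 270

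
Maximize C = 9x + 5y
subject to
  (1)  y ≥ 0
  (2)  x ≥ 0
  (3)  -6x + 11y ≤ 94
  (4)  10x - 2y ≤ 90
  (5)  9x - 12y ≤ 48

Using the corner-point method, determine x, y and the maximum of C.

Vertices and C = 9x + 5y:
  (0, 0) → C = 0
  (16/3, 0) → C = 48
  (0, 94/11) → C = 470/11
  (589/49, 740/49) → C = 9001/49
  (164/17, 55/17) → C = 103

The optimum lies where -6x + 11y = 94 and 10x - 2y = 90.
Solving simultaneously gives x = 589/49, y = 740/49.

x = 589/49, y = 740/49, maximum C = 9001/49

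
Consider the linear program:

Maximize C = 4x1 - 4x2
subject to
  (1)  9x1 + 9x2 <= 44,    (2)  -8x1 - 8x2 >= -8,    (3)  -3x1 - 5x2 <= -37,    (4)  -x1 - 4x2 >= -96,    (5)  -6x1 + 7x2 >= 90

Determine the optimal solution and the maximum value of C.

x1 = -16, x2 = 17, maximum C = -132

At the optimal vertex, -8x1 - 8x2 = -8 and -3x1 - 5x2 = -37.
Solving simultaneously gives x1 = -16, x2 = 17.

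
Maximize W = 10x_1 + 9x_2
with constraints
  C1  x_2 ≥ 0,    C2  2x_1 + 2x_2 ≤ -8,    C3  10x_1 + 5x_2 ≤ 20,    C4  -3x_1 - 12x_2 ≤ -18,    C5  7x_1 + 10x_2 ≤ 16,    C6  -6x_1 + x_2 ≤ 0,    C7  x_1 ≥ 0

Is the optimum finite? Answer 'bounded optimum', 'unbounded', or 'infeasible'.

infeasible

The boundaries -6x_1 + x_2 = 0 and x_1 = 0 meet at (0, 0), but that point violates 2x_1 + 2x_2 ≤ -8. Every candidate vertex is excluded by some other constraint, so the feasible region is empty.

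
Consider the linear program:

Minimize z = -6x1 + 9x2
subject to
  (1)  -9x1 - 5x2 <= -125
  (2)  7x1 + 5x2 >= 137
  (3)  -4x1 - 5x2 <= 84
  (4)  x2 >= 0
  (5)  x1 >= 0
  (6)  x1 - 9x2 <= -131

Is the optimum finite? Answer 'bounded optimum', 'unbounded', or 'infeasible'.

unbounded

From the feasible point (0, 137/5), moving in the direction (9, 1) keeps every constraint satisfied while z decreases without bound.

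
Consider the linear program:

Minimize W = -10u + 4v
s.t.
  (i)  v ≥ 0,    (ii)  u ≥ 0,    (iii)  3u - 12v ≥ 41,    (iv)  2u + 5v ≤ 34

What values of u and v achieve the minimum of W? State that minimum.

Corner points and W = -10u + 4v:
  (41/3, 0) → W = -410/3
  (17, 0) → W = -170
  (613/39, 20/39) → W = -6050/39

The binding constraints are v = 0 and 2u + 5v = 34.
Solving simultaneously gives u = 17, v = 0.

u = 17, v = 0, minimum W = -170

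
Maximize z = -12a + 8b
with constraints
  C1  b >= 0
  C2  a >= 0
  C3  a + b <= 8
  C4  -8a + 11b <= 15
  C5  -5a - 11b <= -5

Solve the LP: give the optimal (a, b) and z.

Extreme points and z = -12a + 8b:
  (8, 0) → z = -96
  (1, 0) → z = -12
  (0, 15/11) → z = 120/11
  (0, 5/11) → z = 40/11
  (73/19, 79/19) → z = -244/19

a = 0, b = 15/11, maximum z = 120/11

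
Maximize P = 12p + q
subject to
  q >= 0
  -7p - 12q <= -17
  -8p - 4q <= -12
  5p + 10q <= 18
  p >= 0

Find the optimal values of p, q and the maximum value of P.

Extreme points and P = 12p + q:
  (17/7, 0) → P = 204/7
  (18/5, 0) → P = 216/5
  (19/17, 13/17) → P = 241/17
  (4/5, 7/5) → P = 11

p = 18/5, q = 0, maximum P = 216/5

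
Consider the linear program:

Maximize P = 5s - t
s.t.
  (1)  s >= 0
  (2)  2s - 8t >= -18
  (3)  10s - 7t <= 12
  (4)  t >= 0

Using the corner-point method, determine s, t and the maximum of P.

s = 37/11, t = 34/11, maximum P = 151/11

Feasible corners and P = 5s - t:
  (0, 9/4) → P = -9/4
  (0, 0) → P = 0
  (37/11, 34/11) → P = 151/11
  (6/5, 0) → P = 6

The optimum lies where 2s - 8t = -18 and 10s - 7t = 12.
Solving simultaneously gives s = 37/11, t = 34/11.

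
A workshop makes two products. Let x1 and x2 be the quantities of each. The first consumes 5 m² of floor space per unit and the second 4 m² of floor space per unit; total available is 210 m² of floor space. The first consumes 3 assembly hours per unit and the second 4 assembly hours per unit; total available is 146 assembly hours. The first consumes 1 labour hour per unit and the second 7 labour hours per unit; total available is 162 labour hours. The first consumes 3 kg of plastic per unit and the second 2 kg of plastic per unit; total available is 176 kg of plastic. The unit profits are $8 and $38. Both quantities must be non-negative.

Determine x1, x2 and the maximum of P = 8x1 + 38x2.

x1 = 22, x2 = 20, maximum P = 936

Extreme points and P = 8x1 + 38x2:
  (0, 0) → P = 0
  (0, 162/7) → P = 6156/7
  (42, 0) → P = 336
  (32, 25/2) → P = 731
  (22, 20) → P = 936

The binding constraints are 3x1 + 4x2 = 146 and x1 + 7x2 = 162.
Solving simultaneously gives x1 = 22, x2 = 20.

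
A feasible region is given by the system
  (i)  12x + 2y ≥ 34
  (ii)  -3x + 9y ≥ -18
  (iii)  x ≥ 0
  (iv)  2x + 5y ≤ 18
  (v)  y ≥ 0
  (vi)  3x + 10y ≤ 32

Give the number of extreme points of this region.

Of the 15 pairwise boundary intersections, those satisfying every inequality are:
  (17/6, 0)
  (46/19, 47/19)
  (84/11, 6/11)
  (6, 0)
  (4, 2)

5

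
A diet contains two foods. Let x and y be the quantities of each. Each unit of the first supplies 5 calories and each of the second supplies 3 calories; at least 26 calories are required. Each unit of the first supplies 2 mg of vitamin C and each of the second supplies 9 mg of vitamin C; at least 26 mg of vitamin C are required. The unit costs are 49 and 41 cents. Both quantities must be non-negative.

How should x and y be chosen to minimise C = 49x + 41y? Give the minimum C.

Feasible corners and C = 49x + 41y:
  (0, 26/3) → C = 1066/3
  (13, 0) → C = 637
  (4, 2) → C = 278
The feasible region is unbounded (it extends along (0, 1), (1, 0)), but C strictly increases along every unbounded feasible direction, so there is no improving ray and the minimum is attained at a vertex.

x = 4, y = 2, minimum C = 278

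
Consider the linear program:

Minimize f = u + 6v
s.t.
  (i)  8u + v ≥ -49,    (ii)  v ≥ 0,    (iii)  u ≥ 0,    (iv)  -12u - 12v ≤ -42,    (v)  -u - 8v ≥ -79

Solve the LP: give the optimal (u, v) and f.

At the optimal vertex, v = 0 and -12u - 12v = -42.
Solving simultaneously gives u = 7/2, v = 0.

u = 7/2, v = 0, minimum f = 7/2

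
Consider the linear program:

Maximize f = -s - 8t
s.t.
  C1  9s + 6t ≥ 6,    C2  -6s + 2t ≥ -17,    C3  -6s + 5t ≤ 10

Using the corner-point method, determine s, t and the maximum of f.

s = 19/9, t = -13/6, maximum f = 137/9

Vertices and f = -s - 8t:
  (19/9, -13/6) → f = 137/9
  (-10/27, 14/9) → f = -326/27
  (35/6, 9) → f = -467/6

At the optimal vertex, 9s + 6t = 6 and -6s + 2t = -17.
Solving simultaneously gives s = 19/9, t = -13/6.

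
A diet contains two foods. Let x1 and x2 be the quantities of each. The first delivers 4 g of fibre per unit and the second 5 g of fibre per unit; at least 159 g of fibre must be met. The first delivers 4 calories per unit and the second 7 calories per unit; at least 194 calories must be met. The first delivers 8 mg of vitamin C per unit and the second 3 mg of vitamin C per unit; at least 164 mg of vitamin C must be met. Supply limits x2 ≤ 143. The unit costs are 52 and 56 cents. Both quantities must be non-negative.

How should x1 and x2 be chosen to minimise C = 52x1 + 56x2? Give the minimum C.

x1 = 49/4, x2 = 22, minimum C = 1869

The feasible region is unbounded (it extends along (1, 0)), but C strictly increases along every unbounded feasible direction, so there is no improving ray and the minimum is attained at a vertex.

At the optimal vertex, 4x1 + 5x2 = 159 and 8x1 + 3x2 = 164.
Solving simultaneously gives x1 = 49/4, x2 = 22.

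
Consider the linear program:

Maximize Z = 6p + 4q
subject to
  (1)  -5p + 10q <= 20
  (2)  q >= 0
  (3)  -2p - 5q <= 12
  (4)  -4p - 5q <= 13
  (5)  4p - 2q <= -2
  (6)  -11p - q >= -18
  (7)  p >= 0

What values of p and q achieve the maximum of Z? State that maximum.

Corner points and Z = 6p + 4q:
  (2/3, 7/3) → Z = 40/3
  (0, 2) → Z = 8
  (0, 1) → Z = 4

p = 2/3, q = 7/3, maximum Z = 40/3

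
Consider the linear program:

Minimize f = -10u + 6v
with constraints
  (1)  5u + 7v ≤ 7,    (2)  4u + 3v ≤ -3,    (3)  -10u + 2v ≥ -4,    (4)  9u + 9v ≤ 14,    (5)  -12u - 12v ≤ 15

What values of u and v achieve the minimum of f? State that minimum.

Feasible corners and f = -10u + 6v:
  (-42/13, 43/13) → f = 678/13
  (-63/8, 53/8) → f = 237/2
  (3/19, -23/19) → f = -168/19
  (1/8, -11/8) → f = -19/2

u = 1/8, v = -11/8, minimum f = -19/2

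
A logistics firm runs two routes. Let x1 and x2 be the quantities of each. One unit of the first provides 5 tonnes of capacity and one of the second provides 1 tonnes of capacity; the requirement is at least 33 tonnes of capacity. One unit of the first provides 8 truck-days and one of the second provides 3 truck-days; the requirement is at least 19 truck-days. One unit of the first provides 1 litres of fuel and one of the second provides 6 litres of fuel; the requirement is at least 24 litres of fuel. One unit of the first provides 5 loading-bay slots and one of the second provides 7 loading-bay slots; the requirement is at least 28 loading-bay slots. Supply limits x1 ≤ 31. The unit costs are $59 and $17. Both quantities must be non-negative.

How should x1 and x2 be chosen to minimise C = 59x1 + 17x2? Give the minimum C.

x1 = 6, x2 = 3, minimum C = 405

Extreme points and C = 59x1 + 17x2:
  (0, 33) → C = 561
  (24, 0) → C = 1416
  (31, 0) → C = 1829
  (6, 3) → C = 405
The feasible region is unbounded (it extends along (0, 1)), but C strictly increases along every unbounded feasible direction, so there is no improving ray and the minimum is attained at a vertex.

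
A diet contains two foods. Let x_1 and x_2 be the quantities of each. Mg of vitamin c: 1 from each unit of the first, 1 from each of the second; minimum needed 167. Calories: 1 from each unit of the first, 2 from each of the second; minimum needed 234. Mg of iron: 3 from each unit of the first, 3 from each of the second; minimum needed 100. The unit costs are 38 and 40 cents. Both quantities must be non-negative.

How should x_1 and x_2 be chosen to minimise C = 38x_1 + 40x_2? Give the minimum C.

x_1 = 100, x_2 = 67, minimum C = 6480

Extreme points and C = 38x_1 + 40x_2:
  (0, 167) → C = 6680
  (234, 0) → C = 8892
  (100, 67) → C = 6480
The feasible region is unbounded (it extends along (0, 1), (1, 0)), but C strictly increases along every unbounded feasible direction, so there is no improving ray and the minimum is attained at a vertex.

At the optimal vertex, x_1 + x_2 = 167 and x_1 + 2x_2 = 234.
Solving simultaneously gives x_1 = 100, x_2 = 67.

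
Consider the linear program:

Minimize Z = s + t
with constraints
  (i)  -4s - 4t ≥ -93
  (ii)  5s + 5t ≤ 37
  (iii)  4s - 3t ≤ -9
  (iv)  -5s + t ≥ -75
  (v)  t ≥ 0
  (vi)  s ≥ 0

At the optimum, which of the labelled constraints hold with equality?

Extreme points and Z = s + t:
  (66/35, 193/35) → Z = 37/5
  (0, 37/5) → Z = 37/5
  (0, 3) → Z = 3

The minimum is at (0, 3). Substituting into each constraint, equality holds for (iii) and (vi); the remaining constraints have slack.

(iii) and (vi)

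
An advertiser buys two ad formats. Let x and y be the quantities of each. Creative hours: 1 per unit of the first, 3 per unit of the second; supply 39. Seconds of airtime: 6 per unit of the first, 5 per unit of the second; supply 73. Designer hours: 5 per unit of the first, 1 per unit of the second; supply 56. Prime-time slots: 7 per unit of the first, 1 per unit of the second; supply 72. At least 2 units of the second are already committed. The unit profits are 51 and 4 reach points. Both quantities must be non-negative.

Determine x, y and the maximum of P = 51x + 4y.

x = 10, y = 2, maximum P = 518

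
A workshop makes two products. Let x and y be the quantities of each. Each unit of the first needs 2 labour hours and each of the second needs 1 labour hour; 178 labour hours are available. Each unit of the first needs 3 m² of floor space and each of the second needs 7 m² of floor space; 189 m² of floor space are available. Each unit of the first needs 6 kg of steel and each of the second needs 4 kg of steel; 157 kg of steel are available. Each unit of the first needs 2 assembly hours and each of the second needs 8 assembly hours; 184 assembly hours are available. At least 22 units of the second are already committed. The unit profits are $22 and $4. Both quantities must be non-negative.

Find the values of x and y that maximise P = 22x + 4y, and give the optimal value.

x = 4, y = 22, maximum P = 176

Vertices and P = 22x + 4y:
  (0, 23) → P = 92
  (0, 22) → P = 88
  (4, 22) → P = 176

At the optimal vertex, 2x + 8y = 184 and y = 22.
Solving simultaneously gives x = 4, y = 22.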